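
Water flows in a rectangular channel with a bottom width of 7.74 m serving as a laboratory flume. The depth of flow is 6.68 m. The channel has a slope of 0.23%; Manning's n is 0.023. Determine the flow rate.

Flow area A = b·y = 7.74 × 6.68 = 51.7 m². Wetted perimeter P = b + 2y = 7.74 + 2×6.68 = 21.1 m.
Hydraulic radius R = A/P = 51.7/21.1 = 2.45 m.
Manning's equation: Q = (1/n) A R^(2/3) S^(1/2) = (1/0.023) × 51.7 × 2.45^(2/3) × 0.0023^(1/2) = 196 m³/s.

Q = 196 m³/s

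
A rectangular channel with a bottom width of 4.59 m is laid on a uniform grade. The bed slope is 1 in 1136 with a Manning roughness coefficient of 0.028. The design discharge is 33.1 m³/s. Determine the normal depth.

y_n = 5.03 m

Manning's equation rearranged: A R^(2/3) = nQ / (1·√S) = 0.028 × 33.1 / (√0.0008803) = 31.24.
Try y = 6.01 m: A R^(2/3) = 38.69 — high.
Try y = 4.42 m: A R^(2/3) = 26.71 — low.
Try y = 5.03 m: A R^(2/3) = 31.27 — ≈ 31.24.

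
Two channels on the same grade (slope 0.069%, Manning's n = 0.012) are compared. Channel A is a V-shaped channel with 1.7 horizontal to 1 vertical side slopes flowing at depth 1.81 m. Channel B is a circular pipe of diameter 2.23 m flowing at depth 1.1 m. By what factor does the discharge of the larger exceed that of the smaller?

Channel A: For a triangular section with side slope z = 1.7: A = zy² = 1.7×1.81² = 5.569 m²; P = 2y√(1+z²) = 2×1.81×1.972 = 7.14 m. Hydraulic radius R = A/P = 5.569/7.14 = 0.7801 m. Q_A = (1/0.012)·5.569·0.7801^(2/3)·√0.00069 = 10.33 m³/s.
Channel B: For a circular section of diameter D = 2.23 m at depth y = 1.1 m, the central angle is θ = 2 arccos(1 − 2y/D) = 3.115 rad. Then A = (D²/8)(θ − sin θ) = 1.919 m² and P = Dθ/2 = 3.473 m. Hydraulic radius R = A/P = 1.919/3.473 = 0.5527 m. Q_B = (1/0.012)·1.919·0.5527^(2/3)·√0.00069 = 2.83 m³/s.
The larger discharge is 10.33 m³/s and the smaller is 2.83 m³/s; the ratio is 3.65.

3.65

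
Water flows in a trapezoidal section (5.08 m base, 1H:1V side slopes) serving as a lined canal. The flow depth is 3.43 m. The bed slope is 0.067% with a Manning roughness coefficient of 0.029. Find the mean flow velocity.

V = 1.4 m/s

With bottom width b = 5.08 m and side slope z = 1: A = (b + zy)y = (5.08 + 1×3.43)×3.43 = 29.19 m²; P = b + 2y√(1+z²) = 5.08 + 2×3.43×1.414 = 14.78 m.
Hydraulic radius R = A/P = 29.19/14.78 = 1.975 m.
From Manning's equation, V = (1/n) R^(2/3) S^(1/2) = (1/0.029) × 1.975^(2/3) × 0.00067^(1/2) = 1.4 m/s.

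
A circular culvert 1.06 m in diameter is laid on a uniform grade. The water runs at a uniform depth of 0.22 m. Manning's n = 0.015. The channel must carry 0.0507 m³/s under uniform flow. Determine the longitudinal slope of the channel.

S = 0.00049

For a circular section of diameter D = 1.06 m at depth y = 0.22 m, the central angle is θ = 2 arccos(1 − 2y/D) = 1.892 rad. Then A = (D²/8)(θ − sin θ) = 0.1325 m² and P = Dθ/2 = 1.003 m.
Hydraulic radius R = A/P = 0.1325/1.003 = 0.1321 m.
From Manning's equation, S = [nQ / (1 A R^(2/3))]² = [0.015 × 0.0507 / (1 × 0.1325 × 0.1321^(2/3))]² = 0.00049.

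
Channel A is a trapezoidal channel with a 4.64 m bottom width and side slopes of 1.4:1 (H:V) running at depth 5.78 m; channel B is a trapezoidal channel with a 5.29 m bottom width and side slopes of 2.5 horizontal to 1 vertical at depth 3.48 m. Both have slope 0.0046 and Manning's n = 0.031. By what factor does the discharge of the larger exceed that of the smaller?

1.96

Channel A: With bottom width b = 4.64 m and side slope z = 1.4: A = (b + zy)y = (4.64 + 1.4×5.78)×5.78 = 73.59 m²; P = b + 2y√(1+z²) = 4.64 + 2×5.78×1.72 = 24.53 m. Hydraulic radius R = A/P = 73.59/24.53 = 3 m. Q_A = (1/0.031)·73.59·3^(2/3)·√0.0046 = 334.9 m³/s.
Channel B: With bottom width b = 5.29 m and side slope z = 2.5: A = (b + zy)y = (5.29 + 2.5×3.48)×3.48 = 48.69 m²; P = b + 2y√(1+z²) = 5.29 + 2×3.48×2.693 = 24.03 m. Hydraulic radius R = A/P = 48.69/24.03 = 2.026 m. Q_B = (1/0.031)·48.69·2.026^(2/3)·√0.0046 = 170.5 m³/s.
The larger discharge is 334.9 m³/s and the smaller is 170.5 m³/s; the ratio is 1.96.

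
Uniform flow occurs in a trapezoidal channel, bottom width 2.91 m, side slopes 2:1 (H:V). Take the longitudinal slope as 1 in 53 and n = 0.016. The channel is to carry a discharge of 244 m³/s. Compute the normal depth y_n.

y_n = 2.66 m

Manning's equation rearranged: A R^(2/3) = nQ / (1·√S) = 0.016 × 244 / (√0.01887) = 28.42.
At y = 3.17 m: A R^(2/3) = 42.03 — too large.
At y = 2.34 m: A R^(2/3) = 21.46 — too small.
At y = 2.66 m: A R^(2/3) = 28.41 — matches.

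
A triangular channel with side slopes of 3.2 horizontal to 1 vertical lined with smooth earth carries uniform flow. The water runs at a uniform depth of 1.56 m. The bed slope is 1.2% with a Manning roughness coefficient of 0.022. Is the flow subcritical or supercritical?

For a triangular section with side slope z = 3.2: A = zy² = 3.2×1.56² = 7.788 m²; P = 2y√(1+z²) = 2×1.56×3.353 = 10.46 m.
Hydraulic radius R = A/P = 7.788/10.46 = 0.7445 m.
V = (1/n) R^(2/3) √S = (1/0.022) × 0.7445^(2/3) × √0.012 = 4.09 m/s. Hydraulic depth D_h = A/T = 7.788/9.984 = 0.78 m.
Froude number Fr = V/√(g·D_h) = 4.09/√(9.81×0.78) = 1.48, which is greater than 1, so the flow is supercritical.

supercritical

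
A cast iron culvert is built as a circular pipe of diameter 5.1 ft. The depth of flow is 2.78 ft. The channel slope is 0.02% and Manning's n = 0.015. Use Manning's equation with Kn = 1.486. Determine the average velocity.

For a circular section of diameter D = 5.1 ft at depth y = 2.78 ft, the central angle is θ = 2 arccos(1 − 2y/D) = 3.322 rad. Then A = (D²/8)(θ − sin θ) = 11.39 ft² and P = Dθ/2 = 8.472 ft.
Hydraulic radius R = A/P = 11.39/8.472 = 1.344 ft.
From Manning's equation, V = (1.486/n) R^(2/3) S^(1/2) = (1.486/0.015) × 1.344^(2/3) × 0.0002^(1/2) = 1.71 ft/s.

V = 1.71 ft/s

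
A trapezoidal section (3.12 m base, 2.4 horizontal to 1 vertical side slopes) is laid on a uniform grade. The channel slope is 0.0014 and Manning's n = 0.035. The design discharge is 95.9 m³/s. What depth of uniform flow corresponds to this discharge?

Manning's equation rearranged: A R^(2/3) = nQ / (1·√S) = 0.035 × 95.9 / (√0.0014) = 89.71.
At y = 5.2 m: A R^(2/3) = 156.9 — high.
At y = 3.44 m: A R^(2/3) = 59.25 — low.
At y = 4.11 m: A R^(2/3) = 89.69 — ≈ 89.71.

y_n = 4.11 m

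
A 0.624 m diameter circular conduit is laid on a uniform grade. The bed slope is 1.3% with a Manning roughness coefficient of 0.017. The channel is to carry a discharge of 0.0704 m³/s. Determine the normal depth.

y_n = 0.145 m

Manning's equation rearranged: A R^(2/3) = nQ / (1·√S) = 0.017 × 0.0704 / (√0.013) = 0.0105.
Try y = 0.172 m: A R^(2/3) = 0.01472 — high.
Try y = 0.122 m: A R^(2/3) = 0.007412 — low.
Try y = 0.145 m: A R^(2/3) = 0.0105 — ≈ 0.0105.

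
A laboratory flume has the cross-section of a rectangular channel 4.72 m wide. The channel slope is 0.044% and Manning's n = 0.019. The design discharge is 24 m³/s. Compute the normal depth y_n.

Manning's equation rearranged: A R^(2/3) = nQ / (1·√S) = 0.019 × 24 / (√0.00044) = 21.74.
Try y = 4.45 m: A R^(2/3) = 28.04 — high.
Try y = 3.63 m: A R^(2/3) = 21.75 — ≈ 21.74.

y_n = 3.63 m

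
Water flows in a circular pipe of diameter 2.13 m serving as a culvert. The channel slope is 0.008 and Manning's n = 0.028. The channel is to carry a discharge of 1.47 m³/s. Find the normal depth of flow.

y_n = 0.64 m

Manning's equation rearranged: A R^(2/3) = nQ / (1·√S) = 0.028 × 1.47 / (√0.008) = 0.4602.
At y = 0.784 m: A R^(2/3) = 0.6765 — high.
At y = 0.569 m: A R^(2/3) = 0.3655 — low.
At y = 0.64 m: A R^(2/3) = 0.4598 — ≈ 0.4602.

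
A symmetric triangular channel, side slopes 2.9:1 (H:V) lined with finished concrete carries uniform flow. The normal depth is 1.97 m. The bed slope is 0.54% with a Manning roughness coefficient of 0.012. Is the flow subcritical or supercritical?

For a triangular section with side slope z = 2.9: A = zy² = 2.9×1.97² = 11.25 m²; P = 2y√(1+z²) = 2×1.97×3.068 = 12.09 m.
Hydraulic radius R = A/P = 11.25/12.09 = 0.9312 m.
V = (1/n) R^(2/3) √S = (1/0.012) × 0.9312^(2/3) × √0.0054 = 5.839 m/s. Hydraulic depth D_h = A/T = 11.25/11.43 = 0.985 m.
Froude number Fr = V/√(g·D_h) = 5.839/√(9.81×0.985) = 1.88, which is greater than 1, so the flow is supercritical.

supercritical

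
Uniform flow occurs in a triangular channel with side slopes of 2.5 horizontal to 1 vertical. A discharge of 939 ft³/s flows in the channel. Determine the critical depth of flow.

y_c = 6.15 ft

At critical depth, Q² T / (g A³) = 1, i.e. A³/T = Q²/g = 939²/32.2 = 27380.
Trying y = 7.3 ft: A³/T = 64780 — too large.
Trying y = 4.58 ft: A³/T = 6298 — too small.
Trying y = 6.15 ft: A³/T = 27490 — close enough.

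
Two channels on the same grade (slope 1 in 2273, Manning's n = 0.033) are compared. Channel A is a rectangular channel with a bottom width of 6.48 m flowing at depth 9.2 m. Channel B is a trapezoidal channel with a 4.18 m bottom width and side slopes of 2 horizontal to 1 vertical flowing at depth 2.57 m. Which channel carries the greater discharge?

Channel A: Flow area A = b·y = 6.48 × 9.2 = 59.62 m². Wetted perimeter P = b + 2y = 6.48 + 2×9.2 = 24.88 m. Hydraulic radius R = A/P = 59.62/24.88 = 2.396 m. Q_A = (1/0.033)·59.62·2.396^(2/3)·√0.0004399 = 67.85 m³/s.
Channel B: With bottom width b = 4.18 m and side slope z = 2: A = (b + zy)y = (4.18 + 2×2.57)×2.57 = 23.95 m²; P = b + 2y√(1+z²) = 4.18 + 2×2.57×2.236 = 15.67 m. Hydraulic radius R = A/P = 23.95/15.67 = 1.528 m. Q_B = (1/0.033)·23.95·1.528^(2/3)·√0.0004399 = 20.2 m³/s.
Q_A = 67.85 m³/s vs Q_B = 20.2 m³/s, so channel A carries more.

channel A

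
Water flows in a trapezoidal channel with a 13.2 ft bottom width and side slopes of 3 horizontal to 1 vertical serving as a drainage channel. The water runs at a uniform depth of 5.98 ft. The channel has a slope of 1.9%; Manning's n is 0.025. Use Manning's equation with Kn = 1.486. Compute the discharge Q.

With bottom width b = 13.2 ft and side slope z = 3: A = (b + zy)y = (13.2 + 3×5.98)×5.98 = 186.2 ft²; P = b + 2y√(1+z²) = 13.2 + 2×5.98×3.162 = 51.02 ft.
Hydraulic radius R = A/P = 186.2/51.02 = 3.65 ft.
Manning's equation: Q = (1.486/n) A R^(2/3) S^(1/2) = (1.486/0.025) × 186.2 × 3.65^(2/3) × 0.019^(1/2) = 3620 ft³/s.

Q = 3620 ft³/s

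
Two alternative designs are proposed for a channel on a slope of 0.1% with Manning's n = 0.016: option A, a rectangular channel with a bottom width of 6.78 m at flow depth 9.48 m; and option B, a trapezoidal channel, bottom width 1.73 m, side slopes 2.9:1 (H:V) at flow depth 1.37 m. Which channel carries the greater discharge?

Channel A: Flow area A = b·y = 6.78 × 9.48 = 64.27 m². Wetted perimeter P = b + 2y = 6.78 + 2×9.48 = 25.74 m. Hydraulic radius R = A/P = 64.27/25.74 = 2.497 m. Q_A = (1/0.016)·64.27·2.497^(2/3)·√0.001 = 233.8 m³/s.
Channel B: With bottom width b = 1.73 m and side slope z = 2.9: A = (b + zy)y = (1.73 + 2.9×1.37)×1.37 = 7.813 m²; P = b + 2y√(1+z²) = 1.73 + 2×1.37×3.068 = 10.14 m. Hydraulic radius R = A/P = 7.813/10.14 = 0.7709 m. Q_B = (1/0.016)·7.813·0.7709^(2/3)·√0.001 = 12.98 m³/s.
Q_A = 233.8 m³/s vs Q_B = 12.98 m³/s, so channel A carries more.

channel A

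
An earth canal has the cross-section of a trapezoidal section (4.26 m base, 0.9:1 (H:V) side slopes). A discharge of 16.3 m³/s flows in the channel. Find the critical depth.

At critical depth, Q² T / (g A³) = 1, i.e. A³/T = Q²/g = 16.3²/9.81 = 27.08.
At y = 0.764 m: A³/T = 9.584 — short.
At y = 1.06 m: A³/T = 27.37 — ≈ 27.08.

y_c = 1.06 m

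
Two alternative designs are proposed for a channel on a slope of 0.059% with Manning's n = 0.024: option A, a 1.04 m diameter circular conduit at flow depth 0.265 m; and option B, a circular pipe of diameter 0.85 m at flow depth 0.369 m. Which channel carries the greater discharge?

channel B

Channel A: For a circular section of diameter D = 1.04 m at depth y = 0.265 m, the central angle is θ = 2 arccos(1 − 2y/D) = 2.117 rad. Then A = (D²/8)(θ − sin θ) = 0.1706 m² and P = Dθ/2 = 1.101 m. Hydraulic radius R = A/P = 0.1706/1.101 = 0.155 m. Q_A = (1/0.024)·0.1706·0.155^(2/3)·√0.00059 = 0.04982 m³/s.
Channel B: For a circular section of diameter D = 0.85 m at depth y = 0.369 m, the central angle is θ = 2 arccos(1 − 2y/D) = 2.877 rad. Then A = (D²/8)(θ − sin θ) = 0.2363 m² and P = Dθ/2 = 1.223 m. Hydraulic radius R = A/P = 0.2363/1.223 = 0.1932 m. Q_B = (1/0.024)·0.2363·0.1932^(2/3)·√0.00059 = 0.07991 m³/s.
Q_A = 0.04982 m³/s vs Q_B = 0.07991 m³/s, so channel B carries more.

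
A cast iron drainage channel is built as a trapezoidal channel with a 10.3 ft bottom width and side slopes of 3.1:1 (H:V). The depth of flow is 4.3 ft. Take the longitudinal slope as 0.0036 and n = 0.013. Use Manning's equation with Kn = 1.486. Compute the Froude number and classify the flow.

supercritical

With bottom width b = 10.3 ft and side slope z = 3.1: A = (b + zy)y = (10.3 + 3.1×4.3)×4.3 = 101.6 ft²; P = b + 2y√(1+z²) = 10.3 + 2×4.3×3.257 = 38.31 ft.
Hydraulic radius R = A/P = 101.6/38.31 = 2.652 ft.
V = (1.486/n) R^(2/3) √S = (1.486/0.013) × 2.652^(2/3) × √0.0036 = 13.14 ft/s. Hydraulic depth D_h = A/T = 101.6/36.96 = 2.749 ft.
Froude number Fr = V/√(g·D_h) = 13.14/√(32.2×2.749) = 1.4, which is greater than 1, so the flow is supercritical.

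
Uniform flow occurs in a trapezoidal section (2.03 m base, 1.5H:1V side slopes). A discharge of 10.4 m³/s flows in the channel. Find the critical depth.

y_c = 1.06 m

At critical depth, Q² T / (g A³) = 1, i.e. A³/T = Q²/g = 10.4²/9.81 = 11.03.
Try y = 1.3 m: A³/T = 23.36 — high.
Try y = 1.06 m: A³/T = 10.84 — matches.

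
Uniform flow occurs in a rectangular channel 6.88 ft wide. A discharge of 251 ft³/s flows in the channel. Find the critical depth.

y_c = 3.46 ft

For a rectangular channel, critical depth y_c = (q²/g)^(1/3) where q = Q/b = 251/6.88 = 36.48 ft²/s.
So y_c = (36.48²/32.2)^(1/3) = 3.46 ft.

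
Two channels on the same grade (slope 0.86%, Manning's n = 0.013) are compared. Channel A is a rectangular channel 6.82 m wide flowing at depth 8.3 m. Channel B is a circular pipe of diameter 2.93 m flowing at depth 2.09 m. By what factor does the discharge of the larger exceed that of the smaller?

Channel A: Flow area A = b·y = 6.82 × 8.3 = 56.61 m². Wetted perimeter P = b + 2y = 6.82 + 2×8.3 = 23.42 m. Hydraulic radius R = A/P = 56.61/23.42 = 2.417 m. Q_A = (1/0.013)·56.61·2.417^(2/3)·√0.0086 = 727.3 m³/s.
Channel B: For a circular section of diameter D = 2.93 m at depth y = 2.09 m, the central angle is θ = 2 arccos(1 − 2y/D) = 4.023 rad. Then A = (D²/8)(θ − sin θ) = 5.145 m² and P = Dθ/2 = 5.894 m. Hydraulic radius R = A/P = 5.145/5.894 = 0.873 m. Q_B = (1/0.013)·5.145·0.873^(2/3)·√0.0086 = 33.53 m³/s.
The larger discharge is 727.3 m³/s and the smaller is 33.53 m³/s; the ratio is 21.7.

21.7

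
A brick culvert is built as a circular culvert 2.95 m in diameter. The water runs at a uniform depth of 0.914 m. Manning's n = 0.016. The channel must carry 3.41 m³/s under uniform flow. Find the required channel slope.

S = 0.0022

For a circular section of diameter D = 2.95 m at depth y = 0.914 m, the central angle is θ = 2 arccos(1 − 2y/D) = 2.361 rad. Then A = (D²/8)(θ − sin θ) = 1.803 m² and P = Dθ/2 = 3.483 m.
Hydraulic radius R = A/P = 1.803/3.483 = 0.5178 m.
From Manning's equation, S = [nQ / (1 A R^(2/3))]² = [0.016 × 3.41 / (1 × 1.803 × 0.5178^(2/3))]² = 0.0022.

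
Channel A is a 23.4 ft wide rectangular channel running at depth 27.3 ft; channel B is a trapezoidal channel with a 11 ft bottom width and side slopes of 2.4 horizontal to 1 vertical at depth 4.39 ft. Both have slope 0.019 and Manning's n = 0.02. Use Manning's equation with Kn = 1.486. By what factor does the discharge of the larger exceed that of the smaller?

Channel A: Flow area A = b·y = 23.4 × 27.3 = 638.8 ft². Wetted perimeter P = b + 2y = 23.4 + 2×27.3 = 78 ft. Hydraulic radius R = A/P = 638.8/78 = 8.19 ft. Q_A = (1.486/0.02)·638.8·8.19^(2/3)·√0.019 = 26580 ft³/s.
Channel B: With bottom width b = 11 ft and side slope z = 2.4: A = (b + zy)y = (11 + 2.4×4.39)×4.39 = 94.54 ft²; P = b + 2y√(1+z²) = 11 + 2×4.39×2.6 = 33.83 ft. Hydraulic radius R = A/P = 94.54/33.83 = 2.795 ft. Q_B = (1.486/0.02)·94.54·2.795^(2/3)·√0.019 = 1921 ft³/s.
The larger discharge is 26580 ft³/s and the smaller is 1921 ft³/s; the ratio is 13.8.

13.8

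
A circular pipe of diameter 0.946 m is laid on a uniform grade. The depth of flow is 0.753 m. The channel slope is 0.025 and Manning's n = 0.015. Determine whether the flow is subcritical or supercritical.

For a circular section of diameter D = 0.946 m at depth y = 0.753 m, the central angle is θ = 2 arccos(1 − 2y/D) = 4.409 rad. Then A = (D²/8)(θ − sin θ) = 0.5999 m² and P = Dθ/2 = 2.085 m.
Hydraulic radius R = A/P = 0.5999/2.085 = 0.2877 m.
V = (1/n) R^(2/3) √S = (1/0.015) × 0.2877^(2/3) × √0.025 = 4.594 m/s. Hydraulic depth D_h = A/T = 0.5999/0.7624 = 0.7868 m.
Froude number Fr = V/√(g·D_h) = 4.594/√(9.81×0.7868) = 1.65, which is greater than 1, so the flow is supercritical.

supercritical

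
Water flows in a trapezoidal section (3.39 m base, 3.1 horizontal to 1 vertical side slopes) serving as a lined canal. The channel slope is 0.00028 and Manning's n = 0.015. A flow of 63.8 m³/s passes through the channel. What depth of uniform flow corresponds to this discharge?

Manning's equation rearranged: A R^(2/3) = nQ / (1·√S) = 0.015 × 63.8 / (√0.00028) = 57.19.
At y = 3.35 m: A R^(2/3) = 69.05 — over.
At y = 2.18 m: A R^(2/3) = 25.77 — short.
At y = 3.09 m: A R^(2/3) = 57.17 — matches.

y_n = 3.09 m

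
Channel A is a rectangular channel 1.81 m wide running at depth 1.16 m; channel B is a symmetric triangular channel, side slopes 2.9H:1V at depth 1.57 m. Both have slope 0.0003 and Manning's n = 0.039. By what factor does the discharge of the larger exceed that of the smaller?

Channel A: Flow area A = b·y = 1.81 × 1.16 = 2.1 m². Wetted perimeter P = b + 2y = 1.81 + 2×1.16 = 4.13 m. Hydraulic radius R = A/P = 2.1/4.13 = 0.5084 m. Q_A = (1/0.039)·2.1·0.5084^(2/3)·√0.0003 = 0.594 m³/s.
Channel B: For a triangular section with side slope z = 2.9: A = zy² = 2.9×1.57² = 7.148 m²; P = 2y√(1+z²) = 2×1.57×3.068 = 9.632 m. Hydraulic radius R = A/P = 7.148/9.632 = 0.7421 m. Q_B = (1/0.039)·7.148·0.7421^(2/3)·√0.0003 = 2.602 m³/s.
The larger discharge is 2.602 m³/s and the smaller is 0.594 m³/s; the ratio is 4.38.

4.38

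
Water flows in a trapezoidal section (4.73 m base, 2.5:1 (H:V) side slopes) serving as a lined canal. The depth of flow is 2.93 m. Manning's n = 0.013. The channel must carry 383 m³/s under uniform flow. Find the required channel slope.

With bottom width b = 4.73 m and side slope z = 2.5: A = (b + zy)y = (4.73 + 2.5×2.93)×2.93 = 35.32 m²; P = b + 2y√(1+z²) = 4.73 + 2×2.93×2.693 = 20.51 m.
Hydraulic radius R = A/P = 35.32/20.51 = 1.722 m.
From Manning's equation, S = [nQ / (1 A R^(2/3))]² = [0.013 × 383 / (1 × 35.32 × 1.722^(2/3))]² = 0.00963.

S = 0.00963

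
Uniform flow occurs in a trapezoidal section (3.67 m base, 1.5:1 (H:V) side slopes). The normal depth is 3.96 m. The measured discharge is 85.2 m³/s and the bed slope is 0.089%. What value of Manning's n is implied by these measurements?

n = 0.022

With bottom width b = 3.67 m and side slope z = 1.5: A = (b + zy)y = (3.67 + 1.5×3.96)×3.96 = 38.06 m²; P = b + 2y√(1+z²) = 3.67 + 2×3.96×1.803 = 17.95 m.
Hydraulic radius R = A/P = 38.06/17.95 = 2.12 m.
Rearranging Manning's equation: n = (1/Q) A R^(2/3) S^(1/2) = (1/85.2) × 38.06 × 2.12^(2/3) × √0.00089 = 0.022.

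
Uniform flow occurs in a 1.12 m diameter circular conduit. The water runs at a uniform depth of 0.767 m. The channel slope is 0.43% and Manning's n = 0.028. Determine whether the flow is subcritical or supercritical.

For a circular section of diameter D = 1.12 m at depth y = 0.767 m, the central angle is θ = 2 arccos(1 − 2y/D) = 3.899 rad. Then A = (D²/8)(θ − sin θ) = 0.719 m² and P = Dθ/2 = 2.183 m.
Hydraulic radius R = A/P = 0.719/2.183 = 0.3293 m.
V = (1/n) R^(2/3) √S = (1/0.028) × 0.3293^(2/3) × √0.0043 = 1.117 m/s. Hydraulic depth D_h = A/T = 0.719/1.041 = 0.6909 m.
Froude number Fr = V/√(g·D_h) = 1.117/√(9.81×0.6909) = 0.429, which is less than 1, so the flow is subcritical.

subcritical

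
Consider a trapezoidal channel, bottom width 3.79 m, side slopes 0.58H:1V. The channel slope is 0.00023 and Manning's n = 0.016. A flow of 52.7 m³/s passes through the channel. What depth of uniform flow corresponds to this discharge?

y_n = 4.97 m

Manning's equation rearranged: A R^(2/3) = nQ / (1·√S) = 0.016 × 52.7 / (√0.00023) = 55.6.
At y = 3.45 m: A R^(2/3) = 28.44 — short.
At y = 6.24 m: A R^(2/3) = 86.02 — over.
At y = 4.97 m: A R^(2/3) = 55.59 — ≈ 55.6.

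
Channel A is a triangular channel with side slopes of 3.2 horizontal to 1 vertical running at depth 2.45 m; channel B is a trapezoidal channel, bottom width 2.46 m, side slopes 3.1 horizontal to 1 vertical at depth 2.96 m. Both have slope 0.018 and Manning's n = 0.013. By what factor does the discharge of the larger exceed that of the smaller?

2.2

Channel A: For a triangular section with side slope z = 3.2: A = zy² = 3.2×2.45² = 19.21 m²; P = 2y√(1+z²) = 2×2.45×3.353 = 16.43 m. Hydraulic radius R = A/P = 19.21/16.43 = 1.169 m. Q_A = (1/0.013)·19.21·1.169^(2/3)·√0.018 = 220 m³/s.
Channel B: With bottom width b = 2.46 m and side slope z = 3.1: A = (b + zy)y = (2.46 + 3.1×2.96)×2.96 = 34.44 m²; P = b + 2y√(1+z²) = 2.46 + 2×2.96×3.257 = 21.74 m. Hydraulic radius R = A/P = 34.44/21.74 = 1.584 m. Q_B = (1/0.013)·34.44·1.584^(2/3)·√0.018 = 483 m³/s.
The larger discharge is 483 m³/s and the smaller is 220 m³/s; the ratio is 2.2.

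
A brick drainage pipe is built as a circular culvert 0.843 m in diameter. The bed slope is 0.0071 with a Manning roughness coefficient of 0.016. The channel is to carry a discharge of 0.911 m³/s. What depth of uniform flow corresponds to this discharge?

y_n = 0.611 m

Manning's equation rearranged: A R^(2/3) = nQ / (1·√S) = 0.016 × 0.911 / (√0.0071) = 0.173.
At y = 0.701 m: A R^(2/3) = 0.2002 — high.
At y = 0.432 m: A R^(2/3) = 0.103 — low.
At y = 0.611 m: A R^(2/3) = 0.173 — close enough.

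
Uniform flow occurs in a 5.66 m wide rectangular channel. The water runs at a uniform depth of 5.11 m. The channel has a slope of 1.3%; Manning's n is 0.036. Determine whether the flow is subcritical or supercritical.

subcritical

Flow area A = b·y = 5.66 × 5.11 = 28.92 m². Wetted perimeter P = b + 2y = 5.66 + 2×5.11 = 15.88 m.
Hydraulic radius R = A/P = 28.92/15.88 = 1.821 m.
V = (1/n) R^(2/3) √S = (1/0.036) × 1.821^(2/3) × √0.013 = 4.723 m/s. Hydraulic depth D_h = A/T = 28.92/5.66 = 5.11 m.
Froude number Fr = V/√(g·D_h) = 4.723/√(9.81×5.11) = 0.667, which is less than 1, so the flow is subcritical.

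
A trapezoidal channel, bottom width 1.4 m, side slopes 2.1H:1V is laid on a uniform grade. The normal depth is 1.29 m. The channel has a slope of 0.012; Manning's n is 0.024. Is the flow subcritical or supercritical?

With bottom width b = 1.4 m and side slope z = 2.1: A = (b + zy)y = (1.4 + 2.1×1.29)×1.29 = 5.301 m²; P = b + 2y√(1+z²) = 1.4 + 2×1.29×2.326 = 7.401 m.
Hydraulic radius R = A/P = 5.301/7.401 = 0.7162 m.
V = (1/n) R^(2/3) √S = (1/0.024) × 0.7162^(2/3) × √0.012 = 3.654 m/s. Hydraulic depth D_h = A/T = 5.301/6.818 = 0.7774 m.
Froude number Fr = V/√(g·D_h) = 3.654/√(9.81×0.7774) = 1.32, which is greater than 1, so the flow is supercritical.

supercritical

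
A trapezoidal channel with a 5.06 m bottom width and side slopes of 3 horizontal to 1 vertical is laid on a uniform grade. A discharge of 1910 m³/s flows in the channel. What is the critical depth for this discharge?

y_c = 8.83 m

At critical depth, Q² T / (g A³) = 1, i.e. A³/T = Q²/g = 1910²/9.81 = 371900.
Trying y = 10.9 m: A³/T = 989500 — over.
Trying y = 6.78 m: A³/T = 111700 — short.
Trying y = 8.83 m: A³/T = 372500 — matches.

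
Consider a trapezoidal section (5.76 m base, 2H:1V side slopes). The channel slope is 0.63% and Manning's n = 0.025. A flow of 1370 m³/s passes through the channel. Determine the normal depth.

y_n = 7.84 m

Manning's equation rearranged: A R^(2/3) = nQ / (1·√S) = 0.025 × 1370 / (√0.0063) = 431.5.
Trying y = 9.32 m: A R^(2/3) = 646.5 — over.
Trying y = 5.42 m: A R^(2/3) = 187.1 — short.
Trying y = 7.84 m: A R^(2/3) = 431.8 — ≈ 431.5.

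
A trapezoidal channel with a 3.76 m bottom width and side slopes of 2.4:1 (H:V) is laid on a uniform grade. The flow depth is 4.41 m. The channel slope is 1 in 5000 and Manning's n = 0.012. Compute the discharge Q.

With bottom width b = 3.76 m and side slope z = 2.4: A = (b + zy)y = (3.76 + 2.4×4.41)×4.41 = 63.26 m²; P = b + 2y√(1+z²) = 3.76 + 2×4.41×2.6 = 26.69 m.
Hydraulic radius R = A/P = 63.26/26.69 = 2.37 m.
Manning's equation: Q = (1/n) A R^(2/3) S^(1/2) = (1/0.012) × 63.26 × 2.37^(2/3) × 0.0002^(1/2) = 133 m³/s.

Q = 133 m³/s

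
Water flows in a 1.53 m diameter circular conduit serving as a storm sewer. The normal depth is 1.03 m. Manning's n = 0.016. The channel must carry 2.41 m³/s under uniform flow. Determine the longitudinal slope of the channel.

For a circular section of diameter D = 1.53 m at depth y = 1.03 m, the central angle is θ = 2 arccos(1 − 2y/D) = 3.849 rad. Then A = (D²/8)(θ − sin θ) = 1.316 m² and P = Dθ/2 = 2.945 m.
Hydraulic radius R = A/P = 1.316/2.945 = 0.4471 m.
From Manning's equation, S = [nQ / (1 A R^(2/3))]² = [0.016 × 2.41 / (1 × 1.316 × 0.4471^(2/3))]² = 0.00251.

S = 0.00251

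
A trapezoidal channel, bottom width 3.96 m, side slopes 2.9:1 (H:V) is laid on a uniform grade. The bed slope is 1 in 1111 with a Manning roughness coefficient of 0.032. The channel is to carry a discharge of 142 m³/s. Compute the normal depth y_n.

Manning's equation rearranged: A R^(2/3) = nQ / (1·√S) = 0.032 × 142 / (√0.0009001) = 151.5.
Trying y = 3.71 m: A R^(2/3) = 87.94 — low.
Trying y = 5.65 m: A R^(2/3) = 237.8 — high.
Trying y = 4.68 m: A R^(2/3) = 151.6 — matches.

y_n = 4.68 m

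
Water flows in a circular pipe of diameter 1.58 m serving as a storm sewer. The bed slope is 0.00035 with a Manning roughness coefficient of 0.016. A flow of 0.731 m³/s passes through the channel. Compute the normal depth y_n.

y_n = 0.875 m

Manning's equation rearranged: A R^(2/3) = nQ / (1·√S) = 0.016 × 0.731 / (√0.00035) = 0.6252.
At y = 0.949 m: A R^(2/3) = 0.7103 — high.
At y = 0.875 m: A R^(2/3) = 0.6251 — ≈ 0.6252.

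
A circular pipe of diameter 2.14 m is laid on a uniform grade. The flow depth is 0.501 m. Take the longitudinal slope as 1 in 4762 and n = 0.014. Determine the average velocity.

V = 0.46 m/s

For a circular section of diameter D = 2.14 m at depth y = 0.501 m, the central angle is θ = 2 arccos(1 − 2y/D) = 2.02 rad. Then A = (D²/8)(θ − sin θ) = 0.6409 m² and P = Dθ/2 = 2.162 m.
Hydraulic radius R = A/P = 0.6409/2.162 = 0.2965 m.
From Manning's equation, V = (1/n) R^(2/3) S^(1/2) = (1/0.014) × 0.2965^(2/3) × 0.00021^(1/2) = 0.46 m/s.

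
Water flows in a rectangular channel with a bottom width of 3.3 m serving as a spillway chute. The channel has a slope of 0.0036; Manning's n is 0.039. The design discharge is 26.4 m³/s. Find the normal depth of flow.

Manning's equation rearranged: A R^(2/3) = nQ / (1·√S) = 0.039 × 26.4 / (√0.0036) = 17.16.
Trying y = 5.69 m: A R^(2/3) = 22.13 — over.
Trying y = 4.57 m: A R^(2/3) = 17.15 — matches.

y_n = 4.57 m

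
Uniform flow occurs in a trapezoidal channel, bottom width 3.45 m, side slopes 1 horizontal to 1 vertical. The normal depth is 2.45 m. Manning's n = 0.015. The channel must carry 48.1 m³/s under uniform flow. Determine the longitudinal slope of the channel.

S = 0.0016

With bottom width b = 3.45 m and side slope z = 1: A = (b + zy)y = (3.45 + 1×2.45)×2.45 = 14.46 m²; P = b + 2y√(1+z²) = 3.45 + 2×2.45×1.414 = 10.38 m.
Hydraulic radius R = A/P = 14.46/10.38 = 1.393 m.
From Manning's equation, S = [nQ / (1 A R^(2/3))]² = [0.015 × 48.1 / (1 × 14.46 × 1.393^(2/3))]² = 0.0016.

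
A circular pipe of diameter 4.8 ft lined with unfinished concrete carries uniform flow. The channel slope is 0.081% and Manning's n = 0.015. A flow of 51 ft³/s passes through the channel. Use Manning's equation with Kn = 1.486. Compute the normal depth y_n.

y_n = 3.51 ft

Manning's equation rearranged: A R^(2/3) = nQ / (1.486·√S) = 0.015 × 51 / (1.486 × √0.00081) = 18.09.
Trying y = 4.23 ft: A R^(2/3) = 21.56 — over.
Trying y = 2.7 ft: A R^(2/3) = 12.41 — short.
Trying y = 3.51 ft: A R^(2/3) = 18.08 — ≈ 18.09.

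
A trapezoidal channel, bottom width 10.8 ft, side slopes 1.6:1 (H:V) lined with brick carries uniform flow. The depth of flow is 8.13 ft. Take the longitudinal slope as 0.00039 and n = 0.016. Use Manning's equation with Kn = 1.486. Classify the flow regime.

subcritical

With bottom width b = 10.8 ft and side slope z = 1.6: A = (b + zy)y = (10.8 + 1.6×8.13)×8.13 = 193.6 ft²; P = b + 2y√(1+z²) = 10.8 + 2×8.13×1.887 = 41.48 ft.
Hydraulic radius R = A/P = 193.6/41.48 = 4.666 ft.
V = (1.486/n) R^(2/3) √S = (1.486/0.016) × 4.666^(2/3) × √0.00039 = 5.122 ft/s. Hydraulic depth D_h = A/T = 193.6/36.82 = 5.257 ft.
Froude number Fr = V/√(g·D_h) = 5.122/√(32.2×5.257) = 0.394, which is less than 1, so the flow is subcritical.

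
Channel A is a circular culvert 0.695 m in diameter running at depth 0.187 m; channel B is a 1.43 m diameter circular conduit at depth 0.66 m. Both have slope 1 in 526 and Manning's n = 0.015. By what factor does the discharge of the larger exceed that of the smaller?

Channel A: For a circular section of diameter D = 0.695 m at depth y = 0.187 m, the central angle is θ = 2 arccos(1 − 2y/D) = 2.181 rad. Then A = (D²/8)(θ − sin θ) = 0.08224 m² and P = Dθ/2 = 0.758 m. Hydraulic radius R = A/P = 0.08224/0.758 = 0.1085 m. Q_A = (1/0.015)·0.08224·0.1085^(2/3)·√0.001901 = 0.05438 m³/s.
Channel B: For a circular section of diameter D = 1.43 m at depth y = 0.66 m, the central angle is θ = 2 arccos(1 − 2y/D) = 2.988 rad. Then A = (D²/8)(θ − sin θ) = 0.7245 m² and P = Dθ/2 = 2.136 m. Hydraulic radius R = A/P = 0.7245/2.136 = 0.3391 m. Q_B = (1/0.015)·0.7245·0.3391^(2/3)·√0.001901 = 1.024 m³/s.
The larger discharge is 1.024 m³/s and the smaller is 0.05438 m³/s; the ratio is 18.8.

18.8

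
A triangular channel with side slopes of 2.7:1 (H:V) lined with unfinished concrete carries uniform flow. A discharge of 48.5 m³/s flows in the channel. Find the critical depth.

At critical depth, Q² T / (g A³) = 1, i.e. A³/T = Q²/g = 48.5²/9.81 = 239.8.
Try y = 2.04 m: A³/T = 128.8 — too small.
Try y = 2.77 m: A³/T = 594.4 — too large.
Try y = 2.31 m: A³/T = 239.7 — ≈ 239.8.

y_c = 2.31 m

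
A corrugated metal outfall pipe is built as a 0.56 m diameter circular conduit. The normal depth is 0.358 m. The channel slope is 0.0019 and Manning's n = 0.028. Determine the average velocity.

V = 0.459 m/s

For a circular section of diameter D = 0.56 m at depth y = 0.358 m, the central angle is θ = 2 arccos(1 − 2y/D) = 3.706 rad. Then A = (D²/8)(θ − sin θ) = 0.1663 m² and P = Dθ/2 = 1.038 m.
Hydraulic radius R = A/P = 0.1663/1.038 = 0.1602 m.
From Manning's equation, V = (1/n) R^(2/3) S^(1/2) = (1/0.028) × 0.1602^(2/3) × 0.0019^(1/2) = 0.459 m/s.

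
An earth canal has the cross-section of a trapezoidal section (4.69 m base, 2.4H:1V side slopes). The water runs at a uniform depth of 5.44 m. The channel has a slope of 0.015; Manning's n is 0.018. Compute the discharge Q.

With bottom width b = 4.69 m and side slope z = 2.4: A = (b + zy)y = (4.69 + 2.4×5.44)×5.44 = 96.54 m²; P = b + 2y√(1+z²) = 4.69 + 2×5.44×2.6 = 32.98 m.
Hydraulic radius R = A/P = 96.54/32.98 = 2.927 m.
Manning's equation: Q = (1/n) A R^(2/3) S^(1/2) = (1/0.018) × 96.54 × 2.927^(2/3) × 0.015^(1/2) = 1340 m³/s.

Q = 1340 m³/s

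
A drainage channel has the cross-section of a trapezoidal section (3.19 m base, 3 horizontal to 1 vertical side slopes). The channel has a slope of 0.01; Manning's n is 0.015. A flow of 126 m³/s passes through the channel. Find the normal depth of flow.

Manning's equation rearranged: A R^(2/3) = nQ / (1·√S) = 0.015 × 126 / (√0.01) = 18.9.
At y = 2.28 m: A R^(2/3) = 27.22 — high.
At y = 1.61 m: A R^(2/3) = 12.61 — low.
At y = 1.94 m: A R^(2/3) = 18.97 — ≈ 18.9.

y_n = 1.94 m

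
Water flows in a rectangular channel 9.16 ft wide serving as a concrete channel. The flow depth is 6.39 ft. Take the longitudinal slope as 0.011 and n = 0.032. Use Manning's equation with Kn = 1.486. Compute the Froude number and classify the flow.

Flow area A = b·y = 9.16 × 6.39 = 58.53 ft². Wetted perimeter P = b + 2y = 9.16 + 2×6.39 = 21.94 ft.
Hydraulic radius R = A/P = 58.53/21.94 = 2.668 ft.
V = (1.486/n) R^(2/3) √S = (1.486/0.032) × 2.668^(2/3) × √0.011 = 9.369 ft/s. Hydraulic depth D_h = A/T = 58.53/9.16 = 6.39 ft.
Froude number Fr = V/√(g·D_h) = 9.369/√(32.2×6.39) = 0.653, which is less than 1, so the flow is subcritical.

subcritical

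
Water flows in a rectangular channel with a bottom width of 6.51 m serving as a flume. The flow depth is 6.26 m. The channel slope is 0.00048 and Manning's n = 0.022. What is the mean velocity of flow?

V = 1.65 m/s

Flow area A = b·y = 6.51 × 6.26 = 40.75 m². Wetted perimeter P = b + 2y = 6.51 + 2×6.26 = 19.03 m.
Hydraulic radius R = A/P = 40.75/19.03 = 2.141 m.
From Manning's equation, V = (1/n) R^(2/3) S^(1/2) = (1/0.022) × 2.141^(2/3) × 0.00048^(1/2) = 1.65 m/s.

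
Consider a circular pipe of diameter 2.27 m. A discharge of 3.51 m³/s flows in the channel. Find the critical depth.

At critical depth, Q² T / (g A³) = 1, i.e. A³/T = Q²/g = 3.51²/9.81 = 1.256.
At y = 1.05 m: A³/T = 2.711 — too large.
At y = 0.859 m: A³/T = 1.255 — ≈ 1.256.

y_c = 0.859 m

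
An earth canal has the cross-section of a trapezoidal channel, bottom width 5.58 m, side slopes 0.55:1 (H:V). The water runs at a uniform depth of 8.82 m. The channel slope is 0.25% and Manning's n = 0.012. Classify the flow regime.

With bottom width b = 5.58 m and side slope z = 0.55: A = (b + zy)y = (5.58 + 0.55×8.82)×8.82 = 92 m²; P = b + 2y√(1+z²) = 5.58 + 2×8.82×1.141 = 25.71 m.
Hydraulic radius R = A/P = 92/25.71 = 3.578 m.
V = (1/n) R^(2/3) √S = (1/0.012) × 3.578^(2/3) × √0.0025 = 9.748 m/s. Hydraulic depth D_h = A/T = 92/15.28 = 6.02 m.
Froude number Fr = V/√(g·D_h) = 9.748/√(9.81×6.02) = 1.27, which is greater than 1, so the flow is supercritical.

supercritical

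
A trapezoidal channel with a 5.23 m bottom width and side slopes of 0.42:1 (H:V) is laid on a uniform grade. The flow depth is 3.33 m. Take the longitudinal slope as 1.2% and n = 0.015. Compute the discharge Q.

With bottom width b = 5.23 m and side slope z = 0.42: A = (b + zy)y = (5.23 + 0.42×3.33)×3.33 = 22.07 m²; P = b + 2y√(1+z²) = 5.23 + 2×3.33×1.085 = 12.45 m.
Hydraulic radius R = A/P = 22.07/12.45 = 1.772 m.
Manning's equation: Q = (1/n) A R^(2/3) S^(1/2) = (1/0.015) × 22.07 × 1.772^(2/3) × 0.012^(1/2) = 236 m³/s.

Q = 236 m³/s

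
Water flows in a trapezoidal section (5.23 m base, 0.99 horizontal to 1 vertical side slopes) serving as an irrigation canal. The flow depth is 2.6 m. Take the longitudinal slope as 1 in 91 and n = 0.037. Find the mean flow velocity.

V = 3.9 m/s

With bottom width b = 5.23 m and side slope z = 0.99: A = (b + zy)y = (5.23 + 0.99×2.6)×2.6 = 20.29 m²; P = b + 2y√(1+z²) = 5.23 + 2×2.6×1.407 = 12.55 m.
Hydraulic radius R = A/P = 20.29/12.55 = 1.617 m.
From Manning's equation, V = (1/n) R^(2/3) S^(1/2) = (1/0.037) × 1.617^(2/3) × 0.01099^(1/2) = 3.9 m/s.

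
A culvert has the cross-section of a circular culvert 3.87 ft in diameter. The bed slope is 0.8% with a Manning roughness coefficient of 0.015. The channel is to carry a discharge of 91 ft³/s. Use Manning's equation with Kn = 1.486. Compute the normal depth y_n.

Manning's equation rearranged: A R^(2/3) = nQ / (1.486·√S) = 0.015 × 91 / (1.486 × √0.008) = 10.27.
Try y = 2.25 ft: A R^(2/3) = 7.363 — too small.
Try y = 3.12 ft: A R^(2/3) = 11.33 — too large.
Try y = 2.85 ft: A R^(2/3) = 10.27 — close enough.

y_n = 2.85 ft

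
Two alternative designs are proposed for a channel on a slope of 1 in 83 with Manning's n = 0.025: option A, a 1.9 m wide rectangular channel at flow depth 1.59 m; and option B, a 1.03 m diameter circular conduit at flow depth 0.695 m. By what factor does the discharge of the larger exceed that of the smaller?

Channel A: Flow area A = b·y = 1.9 × 1.59 = 3.021 m². Wetted perimeter P = b + 2y = 1.9 + 2×1.59 = 5.08 m. Hydraulic radius R = A/P = 3.021/5.08 = 0.5947 m. Q_A = (1/0.025)·3.021·0.5947^(2/3)·√0.01205 = 9.38 m³/s.
Channel B: For a circular section of diameter D = 1.03 m at depth y = 0.695 m, the central angle is θ = 2 arccos(1 − 2y/D) = 3.856 rad. Then A = (D²/8)(θ − sin θ) = 0.5982 m² and P = Dθ/2 = 1.986 m. Hydraulic radius R = A/P = 0.5982/1.986 = 0.3012 m. Q_B = (1/0.025)·0.5982·0.3012^(2/3)·√0.01205 = 1.18 m³/s.
The larger discharge is 9.38 m³/s and the smaller is 1.18 m³/s; the ratio is 7.95.

7.95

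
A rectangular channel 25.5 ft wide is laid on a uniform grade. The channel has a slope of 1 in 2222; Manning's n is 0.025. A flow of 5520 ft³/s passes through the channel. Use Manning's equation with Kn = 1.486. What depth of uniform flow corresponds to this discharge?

Manning's equation rearranged: A R^(2/3) = nQ / (1.486·√S) = 0.025 × 5520 / (1.486 × √0.00045) = 4378.
Try y = 48 ft: A R^(2/3) = 5709 — too large.
Try y = 28.6 ft: A R^(2/3) = 3113 — too small.
Try y = 38.1 ft: A R^(2/3) = 4374 — close enough.

y_n = 38.1 ft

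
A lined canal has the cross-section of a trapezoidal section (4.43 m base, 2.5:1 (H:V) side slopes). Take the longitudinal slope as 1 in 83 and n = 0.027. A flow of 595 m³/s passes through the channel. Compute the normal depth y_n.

y_n = 4.76 m

Manning's equation rearranged: A R^(2/3) = nQ / (1·√S) = 0.027 × 595 / (√0.01205) = 146.4.
At y = 5.49 m: A R^(2/3) = 204.2 — high.
At y = 3.4 m: A R^(2/3) = 68.22 — low.
At y = 4.76 m: A R^(2/3) = 146.4 — ≈ 146.4.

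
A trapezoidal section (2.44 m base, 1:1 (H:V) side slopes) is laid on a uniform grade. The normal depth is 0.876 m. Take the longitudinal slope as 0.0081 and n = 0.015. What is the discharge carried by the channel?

Q = 12.3 m³/s

With bottom width b = 2.44 m and side slope z = 1: A = (b + zy)y = (2.44 + 1×0.876)×0.876 = 2.905 m²; P = b + 2y√(1+z²) = 2.44 + 2×0.876×1.414 = 4.918 m.
Hydraulic radius R = A/P = 2.905/4.918 = 0.5907 m.
Manning's equation: Q = (1/n) A R^(2/3) S^(1/2) = (1/0.015) × 2.905 × 0.5907^(2/3) × 0.0081^(1/2) = 12.3 m³/s.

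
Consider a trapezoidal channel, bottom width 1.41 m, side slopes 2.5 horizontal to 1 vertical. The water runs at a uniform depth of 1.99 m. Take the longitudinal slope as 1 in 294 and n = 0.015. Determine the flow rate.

With bottom width b = 1.41 m and side slope z = 2.5: A = (b + zy)y = (1.41 + 2.5×1.99)×1.99 = 12.71 m²; P = b + 2y√(1+z²) = 1.41 + 2×1.99×2.693 = 12.13 m.
Hydraulic radius R = A/P = 12.71/12.13 = 1.048 m.
Manning's equation: Q = (1/n) A R^(2/3) S^(1/2) = (1/0.015) × 12.71 × 1.048^(2/3) × 0.003401^(1/2) = 51 m³/s.

Q = 51 m³/s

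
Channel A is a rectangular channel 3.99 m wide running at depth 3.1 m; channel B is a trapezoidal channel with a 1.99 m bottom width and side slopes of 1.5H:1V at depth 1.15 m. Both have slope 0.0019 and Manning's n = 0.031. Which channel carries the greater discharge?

Channel A: Flow area A = b·y = 3.99 × 3.1 = 12.37 m². Wetted perimeter P = b + 2y = 3.99 + 2×3.1 = 10.19 m. Hydraulic radius R = A/P = 12.37/10.19 = 1.214 m. Q_A = (1/0.031)·12.37·1.214^(2/3)·√0.0019 = 19.79 m³/s.
Channel B: With bottom width b = 1.99 m and side slope z = 1.5: A = (b + zy)y = (1.99 + 1.5×1.15)×1.15 = 4.272 m²; P = b + 2y√(1+z²) = 1.99 + 2×1.15×1.803 = 6.136 m. Hydraulic radius R = A/P = 4.272/6.136 = 0.6962 m. Q_B = (1/0.031)·4.272·0.6962^(2/3)·√0.0019 = 4.719 m³/s.
Q_A = 19.79 m³/s vs Q_B = 4.719 m³/s, so channel A carries more.

channel A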